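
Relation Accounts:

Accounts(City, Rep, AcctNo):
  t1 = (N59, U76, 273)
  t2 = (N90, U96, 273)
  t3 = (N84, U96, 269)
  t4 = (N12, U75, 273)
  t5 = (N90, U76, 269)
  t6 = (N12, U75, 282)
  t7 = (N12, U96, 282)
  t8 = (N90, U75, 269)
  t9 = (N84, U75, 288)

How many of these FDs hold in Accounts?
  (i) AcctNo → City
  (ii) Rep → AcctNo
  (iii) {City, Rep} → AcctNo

(i) AcctNo → City: AcctNo=273: rows 1, 2, 4 → City takes values {N59, N90, N12} — violation; AcctNo=269: rows 3, 5, 8 → City takes values {N84, N90} — violation — fails.
(ii) Rep → AcctNo: Rep=U76: rows 1, 5 → AcctNo takes values {273, 269} — violation; Rep=U96: rows 2, 3, 7 → AcctNo takes values {273, 269, 282} — violation; Rep=U75: rows 4, 6, 8, 9 → AcctNo takes values {273, 282, 269, 288} — violation — fails.
(iii) {City, Rep} → AcctNo: (City=N12, Rep=U75): rows 4, 6 → AcctNo takes values {273, 282} — violation — fails.
None of the 3 dependencies hold.

0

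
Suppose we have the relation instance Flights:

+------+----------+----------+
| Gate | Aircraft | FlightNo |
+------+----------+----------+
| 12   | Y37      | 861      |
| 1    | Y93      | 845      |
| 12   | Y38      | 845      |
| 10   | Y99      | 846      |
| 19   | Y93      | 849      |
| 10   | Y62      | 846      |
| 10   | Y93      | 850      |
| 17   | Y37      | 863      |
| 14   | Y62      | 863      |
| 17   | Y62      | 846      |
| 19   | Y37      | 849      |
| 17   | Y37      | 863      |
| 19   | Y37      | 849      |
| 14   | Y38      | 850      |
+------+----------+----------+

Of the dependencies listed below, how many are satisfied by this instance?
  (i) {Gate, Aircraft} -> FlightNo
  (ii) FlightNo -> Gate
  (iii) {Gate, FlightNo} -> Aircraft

1

(i) {Gate, Aircraft} -> FlightNo: every LHS value maps to a single RHS value — holds.
(ii) FlightNo -> Gate: FlightNo=845: 2 rows → Gate takes values {1, 12} — violation; FlightNo=846: 3 rows → Gate takes values {10, 17} — violation; FlightNo=850: 2 rows → Gate takes values {10, 14} — violation; FlightNo=863: 3 rows → Gate takes values {17, 14} — violation — fails.
(iii) {Gate, FlightNo} -> Aircraft: (Gate=10, FlightNo=846): 2 rows → Aircraft takes values {Y99, Y62} — violation; (Gate=19, FlightNo=849): 3 rows → Aircraft takes values {Y93, Y37} — violation — fails.
1 of the 3 dependencies holds.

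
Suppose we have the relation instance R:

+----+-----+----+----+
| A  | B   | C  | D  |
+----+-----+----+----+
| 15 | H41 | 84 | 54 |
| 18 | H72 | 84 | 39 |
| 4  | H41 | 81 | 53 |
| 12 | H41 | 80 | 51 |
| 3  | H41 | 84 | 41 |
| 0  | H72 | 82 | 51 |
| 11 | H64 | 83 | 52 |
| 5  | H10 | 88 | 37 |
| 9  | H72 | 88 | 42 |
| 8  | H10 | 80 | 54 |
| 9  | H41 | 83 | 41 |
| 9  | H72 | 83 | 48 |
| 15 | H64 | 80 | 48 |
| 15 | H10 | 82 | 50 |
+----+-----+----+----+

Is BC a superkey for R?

No

Two distinct rows share (B=H41, C=84), so BC does not determine every attribute — not a superkey.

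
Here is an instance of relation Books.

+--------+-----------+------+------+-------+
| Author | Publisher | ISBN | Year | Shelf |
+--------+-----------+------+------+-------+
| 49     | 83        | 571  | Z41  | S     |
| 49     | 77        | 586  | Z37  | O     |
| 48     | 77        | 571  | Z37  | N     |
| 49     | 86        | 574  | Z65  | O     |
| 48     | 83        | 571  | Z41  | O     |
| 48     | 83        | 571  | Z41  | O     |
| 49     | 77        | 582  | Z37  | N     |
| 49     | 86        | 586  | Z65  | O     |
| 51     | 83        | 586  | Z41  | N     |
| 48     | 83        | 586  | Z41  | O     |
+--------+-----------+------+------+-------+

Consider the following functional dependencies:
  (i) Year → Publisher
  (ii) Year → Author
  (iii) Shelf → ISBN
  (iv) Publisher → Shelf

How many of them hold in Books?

(i) Year → Publisher: every LHS value maps to a single RHS value — holds.
(ii) Year → Author: Year=Z41: 5 rows → Author takes values {49, 48, 51} — violation; Year=Z37: 3 rows → Author takes values {49, 48} — violation — fails.
(iii) Shelf → ISBN: Shelf=O: 6 rows → ISBN takes values {586, 574, 571} — violation; Shelf=N: 3 rows → ISBN takes values {571, 582, 586} — violation — fails.
(iv) Publisher → Shelf: Publisher=83: 5 rows → Shelf takes values {S, O, N} — violation; Publisher=77: 3 rows → Shelf takes values {O, N} — violation — fails.
1 of the 4 dependencies holds.

1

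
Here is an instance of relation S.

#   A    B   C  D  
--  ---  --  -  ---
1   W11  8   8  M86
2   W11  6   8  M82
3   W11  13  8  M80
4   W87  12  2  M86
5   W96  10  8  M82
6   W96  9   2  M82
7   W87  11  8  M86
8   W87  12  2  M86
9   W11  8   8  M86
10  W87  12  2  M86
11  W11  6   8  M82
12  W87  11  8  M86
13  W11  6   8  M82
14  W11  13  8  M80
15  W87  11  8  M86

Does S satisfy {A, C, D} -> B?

(A=W11, C=8, D=M86): rows 1, 9 → B = 8, 8 ✓
(A=W11, C=8, D=M82): rows 2, 11, 13 → B = 6, 6, 6 ✓
(A=W11, C=8, D=M80): rows 3, 14 → B = 13, 13 ✓
(A=W87, C=2, D=M86): rows 4, 8, 10 → B = 12, 12, 12 ✓
(A=W96, C=8, D=M82): row 5 → B = 10 ✓
(A=W96, C=2, D=M82): row 6 → B = 9 ✓
(A=W87, C=8, D=M86): rows 7, 12, 15 → B = 11, 11, 11 ✓
Every {A, C, D} value is associated with a single B value, so {A, C, D} -> B holds.

Yes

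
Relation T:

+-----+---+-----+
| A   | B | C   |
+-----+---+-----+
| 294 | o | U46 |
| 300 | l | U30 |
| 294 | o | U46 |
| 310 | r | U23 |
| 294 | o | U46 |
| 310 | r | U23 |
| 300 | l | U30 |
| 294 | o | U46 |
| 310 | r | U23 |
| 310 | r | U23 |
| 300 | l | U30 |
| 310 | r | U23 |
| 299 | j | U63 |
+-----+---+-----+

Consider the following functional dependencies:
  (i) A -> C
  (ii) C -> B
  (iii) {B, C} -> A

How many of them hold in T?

(i) A -> C: every LHS value maps to a single RHS value — holds.
(ii) C -> B: every LHS value maps to a single RHS value — holds.
(iii) {B, C} -> A: every LHS value maps to a single RHS value — holds.
3 of the 3 dependencies hold.

3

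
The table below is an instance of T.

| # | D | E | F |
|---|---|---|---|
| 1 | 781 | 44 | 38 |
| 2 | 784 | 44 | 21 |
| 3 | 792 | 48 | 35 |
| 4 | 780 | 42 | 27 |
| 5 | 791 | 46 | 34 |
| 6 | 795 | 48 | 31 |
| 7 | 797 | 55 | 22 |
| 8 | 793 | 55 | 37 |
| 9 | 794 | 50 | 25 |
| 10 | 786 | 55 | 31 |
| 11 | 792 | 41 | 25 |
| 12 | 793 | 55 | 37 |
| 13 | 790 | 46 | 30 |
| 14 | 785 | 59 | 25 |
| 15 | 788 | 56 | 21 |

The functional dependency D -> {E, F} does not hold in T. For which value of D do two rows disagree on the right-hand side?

792

D=781: row 1 → {E,F} = (44, 38) ✓
D=784: row 2 → {E,F} = (44, 21) ✓
D=792: rows 3, 11 → {E,F} takes values {(48, 35), (41, 25)} — violation
D=780: row 4 → {E,F} = (42, 27) ✓
D=791: row 5 → {E,F} = (46, 34) ✓
D=795: row 6 → {E,F} = (48, 31) ✓
D=797: row 7 → {E,F} = (55, 22) ✓
D=793: rows 8, 12 → {E,F} = (55, 37), (55, 37) ✓
D=794: row 9 → {E,F} = (50, 25) ✓
D=786: row 10 → {E,F} = (55, 31) ✓
D=790: row 13 → {E,F} = (46, 30) ✓
D=785: row 14 → {E,F} = (59, 25) ✓
D=788: row 15 → {E,F} = (56, 21) ✓
The only D value with inconsistent RHS is D=792.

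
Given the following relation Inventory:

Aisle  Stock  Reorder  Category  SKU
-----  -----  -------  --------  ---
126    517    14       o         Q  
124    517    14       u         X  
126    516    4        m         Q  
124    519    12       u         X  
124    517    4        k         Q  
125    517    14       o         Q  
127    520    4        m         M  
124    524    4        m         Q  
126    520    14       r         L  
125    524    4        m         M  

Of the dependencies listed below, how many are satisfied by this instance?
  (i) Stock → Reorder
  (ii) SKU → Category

0

(i) Stock → Reorder: Stock=517: 4 rows → Reorder takes values {14, 4} — violation; Stock=520: 2 rows → Reorder takes values {4, 14} — violation — fails.
(ii) SKU → Category: SKU=Q: 5 rows → Category takes values {o, m, k} — violation — fails.
None of the 2 dependencies hold.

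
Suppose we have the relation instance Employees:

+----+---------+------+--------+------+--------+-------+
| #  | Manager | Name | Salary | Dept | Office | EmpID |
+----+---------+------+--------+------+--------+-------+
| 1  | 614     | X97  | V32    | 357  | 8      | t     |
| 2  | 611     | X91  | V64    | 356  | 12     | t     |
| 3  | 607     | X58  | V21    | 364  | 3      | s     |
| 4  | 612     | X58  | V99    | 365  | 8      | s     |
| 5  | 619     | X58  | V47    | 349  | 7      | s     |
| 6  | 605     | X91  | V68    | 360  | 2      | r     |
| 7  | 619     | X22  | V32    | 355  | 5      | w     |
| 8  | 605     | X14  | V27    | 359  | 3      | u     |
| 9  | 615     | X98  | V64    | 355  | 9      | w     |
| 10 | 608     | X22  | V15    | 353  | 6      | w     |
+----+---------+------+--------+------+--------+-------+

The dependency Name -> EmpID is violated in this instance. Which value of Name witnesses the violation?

Name=X97: row 1 → EmpID = t ✓
Name=X91: rows 2, 6 → EmpID takes values {t, r} — violation
Name=X58: rows 3, 4, 5 → EmpID = s, s, s ✓
Name=X22: rows 7, 10 → EmpID = w, w ✓
Name=X14: row 8 → EmpID = u ✓
Name=X98: row 9 → EmpID = w ✓
The only Name value with inconsistent EmpID is Name=X91.

X91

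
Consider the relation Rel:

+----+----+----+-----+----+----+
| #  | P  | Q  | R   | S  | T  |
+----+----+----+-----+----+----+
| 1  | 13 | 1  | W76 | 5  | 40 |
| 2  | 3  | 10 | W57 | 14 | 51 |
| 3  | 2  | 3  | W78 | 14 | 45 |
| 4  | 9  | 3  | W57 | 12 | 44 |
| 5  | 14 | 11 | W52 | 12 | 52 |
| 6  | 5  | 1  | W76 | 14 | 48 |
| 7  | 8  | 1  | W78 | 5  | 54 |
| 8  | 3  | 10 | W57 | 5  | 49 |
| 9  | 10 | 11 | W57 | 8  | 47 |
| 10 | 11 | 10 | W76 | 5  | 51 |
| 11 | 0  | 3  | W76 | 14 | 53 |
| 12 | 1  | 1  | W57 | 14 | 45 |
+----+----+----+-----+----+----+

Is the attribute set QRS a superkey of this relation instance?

All 12 rows have distinct QRS values, so QRS → (all attributes) holds and QRS is a superkey.

Yes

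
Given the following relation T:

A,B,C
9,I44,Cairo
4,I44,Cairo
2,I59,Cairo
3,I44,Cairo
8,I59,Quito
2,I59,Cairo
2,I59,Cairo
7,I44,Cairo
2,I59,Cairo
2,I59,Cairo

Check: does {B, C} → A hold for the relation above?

No

(B=I44, C=Cairo): 4 rows → A takes values {9, 4, 3, 7} — violation
(B=I59, C=Cairo): 5 rows → A = 2, 2, 2, 2, 2 ✓
(B=I59, C=Quito): 1 row → A = 8 ✓
Two rows agree on {B, C} but differ on A, so {B, C} → A does not hold.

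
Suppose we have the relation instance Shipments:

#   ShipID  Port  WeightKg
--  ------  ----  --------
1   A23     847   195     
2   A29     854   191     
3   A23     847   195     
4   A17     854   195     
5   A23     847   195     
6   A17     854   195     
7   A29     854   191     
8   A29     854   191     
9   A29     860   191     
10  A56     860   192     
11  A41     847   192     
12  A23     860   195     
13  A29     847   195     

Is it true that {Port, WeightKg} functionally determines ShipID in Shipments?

(Port=847, WeightKg=195): rows 1, 3, 5, 13 → ShipID takes values {A23, A29} — violation
(Port=854, WeightKg=191): rows 2, 7, 8 → ShipID = A29, A29, A29 ✓
(Port=854, WeightKg=195): rows 4, 6 → ShipID = A17, A17 ✓
(Port=860, WeightKg=191): row 9 → ShipID = A29 ✓
(Port=860, WeightKg=192): row 10 → ShipID = A56 ✓
(Port=847, WeightKg=192): row 11 → ShipID = A41 ✓
(Port=860, WeightKg=195): row 12 → ShipID = A23 ✓
Two rows agree on {Port, WeightKg} but differ on ShipID, so {Port, WeightKg} -> ShipID does not hold.

No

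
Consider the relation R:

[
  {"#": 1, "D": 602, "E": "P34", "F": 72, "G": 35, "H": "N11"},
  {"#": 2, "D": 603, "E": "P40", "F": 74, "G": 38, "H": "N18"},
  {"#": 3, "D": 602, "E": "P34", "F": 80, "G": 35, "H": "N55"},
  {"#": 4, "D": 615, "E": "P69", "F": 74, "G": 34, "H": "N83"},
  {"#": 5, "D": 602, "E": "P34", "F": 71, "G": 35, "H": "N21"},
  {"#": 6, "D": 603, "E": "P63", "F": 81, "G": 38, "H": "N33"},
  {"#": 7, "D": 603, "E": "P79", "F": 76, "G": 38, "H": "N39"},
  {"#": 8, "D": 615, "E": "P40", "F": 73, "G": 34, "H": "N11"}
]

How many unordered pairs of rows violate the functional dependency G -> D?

0

G=35: all 3 rows agree on D — 0 pairs.
G=38: all 3 rows agree on D — 0 pairs.
G=34: all 2 rows agree on D — 0 pairs.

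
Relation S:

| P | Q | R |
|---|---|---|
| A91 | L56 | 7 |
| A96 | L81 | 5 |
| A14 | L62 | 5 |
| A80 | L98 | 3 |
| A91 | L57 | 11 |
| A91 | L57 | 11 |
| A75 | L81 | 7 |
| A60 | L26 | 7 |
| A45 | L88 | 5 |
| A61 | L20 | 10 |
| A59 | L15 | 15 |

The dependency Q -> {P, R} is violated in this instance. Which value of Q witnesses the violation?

L81

Q=L56: 1 row → {P,R} = (A91, 7) ✓
Q=L81: 2 rows → {P,R} takes values {(A96, 5), (A75, 7)} — violation
Q=L62: 1 row → {P,R} = (A14, 5) ✓
Q=L98: 1 row → {P,R} = (A80, 3) ✓
Q=L57: 2 rows → {P,R} = (A91, 11), (A91, 11) ✓
Q=L26: 1 row → {P,R} = (A60, 7) ✓
Q=L88: 1 row → {P,R} = (A45, 5) ✓
Q=L20: 1 row → {P,R} = (A61, 10) ✓
Q=L15: 1 row → {P,R} = (A59, 15) ✓
The only Q value with inconsistent RHS is Q=L81.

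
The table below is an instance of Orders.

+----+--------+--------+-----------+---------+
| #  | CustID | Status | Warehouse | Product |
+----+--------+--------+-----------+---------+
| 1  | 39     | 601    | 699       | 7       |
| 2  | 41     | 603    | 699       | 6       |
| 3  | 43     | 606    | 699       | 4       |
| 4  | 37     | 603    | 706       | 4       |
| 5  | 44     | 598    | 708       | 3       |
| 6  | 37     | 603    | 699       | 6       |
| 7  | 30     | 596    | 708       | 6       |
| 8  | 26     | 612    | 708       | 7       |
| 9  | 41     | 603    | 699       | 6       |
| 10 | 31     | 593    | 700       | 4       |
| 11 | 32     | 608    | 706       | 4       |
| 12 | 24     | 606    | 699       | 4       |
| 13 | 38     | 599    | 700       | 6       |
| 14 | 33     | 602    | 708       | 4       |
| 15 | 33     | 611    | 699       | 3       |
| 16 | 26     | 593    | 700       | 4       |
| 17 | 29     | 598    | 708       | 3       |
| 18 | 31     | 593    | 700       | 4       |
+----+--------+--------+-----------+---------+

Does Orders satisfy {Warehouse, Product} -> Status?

(Warehouse=699, Product=7): row 1 → Status = 601 ✓
(Warehouse=699, Product=6): rows 2, 6, 9 → Status = 603, 603, 603 ✓
(Warehouse=699, Product=4): rows 3, 12 → Status = 606, 606 ✓
(Warehouse=706, Product=4): rows 4, 11 → Status takes values {603, 608} — violation
(Warehouse=708, Product=3): rows 5, 17 → Status = 598, 598 ✓
(Warehouse=708, Product=6): row 7 → Status = 596 ✓
(Warehouse=708, Product=7): row 8 → Status = 612 ✓
(Warehouse=700, Product=4): rows 10, 16, 18 → Status = 593, 593, 593 ✓
(Warehouse=700, Product=6): row 13 → Status = 599 ✓
(Warehouse=708, Product=4): row 14 → Status = 602 ✓
(Warehouse=699, Product=3): row 15 → Status = 611 ✓
Two rows agree on {Warehouse, Product} but differ on Status, so {Warehouse, Product} -> Status does not hold.

No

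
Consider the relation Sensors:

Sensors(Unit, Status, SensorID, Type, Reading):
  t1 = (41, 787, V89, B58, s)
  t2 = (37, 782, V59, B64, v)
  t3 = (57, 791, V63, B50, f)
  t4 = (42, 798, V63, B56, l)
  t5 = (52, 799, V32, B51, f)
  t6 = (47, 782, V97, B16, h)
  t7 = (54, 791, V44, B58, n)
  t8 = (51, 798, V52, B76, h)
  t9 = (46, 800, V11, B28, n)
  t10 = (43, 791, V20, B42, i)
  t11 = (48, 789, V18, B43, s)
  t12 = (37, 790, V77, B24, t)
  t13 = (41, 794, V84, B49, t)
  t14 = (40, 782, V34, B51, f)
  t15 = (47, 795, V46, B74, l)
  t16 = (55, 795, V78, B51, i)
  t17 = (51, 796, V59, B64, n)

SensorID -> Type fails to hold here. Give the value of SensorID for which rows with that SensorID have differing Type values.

V63

SensorID=V89: row 1 → Type = B58 ✓
SensorID=V59: rows 2, 17 → Type = B64, B64 ✓
SensorID=V63: rows 3, 4 → Type takes values {B50, B56} — violation
SensorID=V32: row 5 → Type = B51 ✓
SensorID=V97: row 6 → Type = B16 ✓
SensorID=V44: row 7 → Type = B58 ✓
SensorID=V52: row 8 → Type = B76 ✓
SensorID=V11: row 9 → Type = B28 ✓
SensorID=V20: row 10 → Type = B42 ✓
SensorID=V18: row 11 → Type = B43 ✓
SensorID=V77: row 12 → Type = B24 ✓
SensorID=V84: row 13 → Type = B49 ✓
SensorID=V34: row 14 → Type = B51 ✓
SensorID=V46: row 15 → Type = B74 ✓
SensorID=V78: row 16 → Type = B51 ✓
The only SensorID value with inconsistent Type is SensorID=V63.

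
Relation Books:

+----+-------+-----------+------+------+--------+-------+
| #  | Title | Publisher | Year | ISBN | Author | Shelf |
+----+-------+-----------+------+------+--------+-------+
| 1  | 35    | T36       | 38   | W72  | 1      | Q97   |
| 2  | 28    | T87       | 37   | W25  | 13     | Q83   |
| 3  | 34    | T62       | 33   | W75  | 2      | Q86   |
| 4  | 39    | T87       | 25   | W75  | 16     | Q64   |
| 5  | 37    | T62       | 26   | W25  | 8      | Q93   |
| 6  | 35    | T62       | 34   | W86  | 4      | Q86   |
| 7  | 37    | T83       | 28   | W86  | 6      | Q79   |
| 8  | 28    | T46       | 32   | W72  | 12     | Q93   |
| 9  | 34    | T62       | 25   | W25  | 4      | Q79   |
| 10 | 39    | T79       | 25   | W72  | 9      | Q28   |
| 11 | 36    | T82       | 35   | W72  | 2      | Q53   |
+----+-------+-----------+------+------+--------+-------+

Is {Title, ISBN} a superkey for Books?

All 11 rows have distinct {Title, ISBN} values, so {Title, ISBN} → (all attributes) holds and {Title, ISBN} is a superkey.

Yes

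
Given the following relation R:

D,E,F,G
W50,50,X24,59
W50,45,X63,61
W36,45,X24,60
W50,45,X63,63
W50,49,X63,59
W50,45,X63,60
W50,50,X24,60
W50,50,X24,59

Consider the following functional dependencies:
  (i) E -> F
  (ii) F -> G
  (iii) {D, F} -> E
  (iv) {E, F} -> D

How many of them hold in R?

1

(i) E -> F: E=45: 4 rows → F takes values {X63, X24} — violation — fails.
(ii) F -> G: F=X24: 4 rows → G takes values {59, 60} — violation; F=X63: 4 rows → G takes values {61, 63, 59, 60} — violation — fails.
(iii) {D, F} -> E: (D=W50, F=X63): 4 rows → E takes values {45, 49} — violation — fails.
(iv) {E, F} -> D: every LHS value maps to a single RHS value — holds.
1 of the 4 dependencies holds.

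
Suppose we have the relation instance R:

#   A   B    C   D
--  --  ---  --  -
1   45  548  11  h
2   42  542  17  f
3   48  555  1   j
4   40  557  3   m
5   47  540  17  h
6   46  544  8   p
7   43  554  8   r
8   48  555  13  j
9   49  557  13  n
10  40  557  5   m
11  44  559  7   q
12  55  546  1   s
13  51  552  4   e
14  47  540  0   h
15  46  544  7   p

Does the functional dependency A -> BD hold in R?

A=45: row 1 → {B,D} = (548, h) ✓
A=42: row 2 → {B,D} = (542, f) ✓
A=48: rows 3, 8 → {B,D} = (555, j), (555, j) ✓
A=40: rows 4, 10 → {B,D} = (557, m), (557, m) ✓
A=47: rows 5, 14 → {B,D} = (540, h), (540, h) ✓
A=46: rows 6, 15 → {B,D} = (544, p), (544, p) ✓
A=43: row 7 → {B,D} = (554, r) ✓
A=49: row 9 → {B,D} = (557, n) ✓
A=44: row 11 → {B,D} = (559, q) ✓
A=55: row 12 → {B,D} = (546, s) ✓
A=51: row 13 → {B,D} = (552, e) ✓
Every A value is associated with a single BD value, so A -> BD holds.

Yes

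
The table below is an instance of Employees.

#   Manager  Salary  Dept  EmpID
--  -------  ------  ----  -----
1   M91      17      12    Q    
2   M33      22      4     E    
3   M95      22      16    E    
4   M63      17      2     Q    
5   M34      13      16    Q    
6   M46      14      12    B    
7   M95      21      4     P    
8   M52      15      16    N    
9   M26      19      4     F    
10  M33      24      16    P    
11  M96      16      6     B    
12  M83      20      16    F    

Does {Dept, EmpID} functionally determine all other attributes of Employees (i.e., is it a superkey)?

Yes

All 12 rows have distinct {Dept, EmpID} values, so {Dept, EmpID} → (all attributes) holds and {Dept, EmpID} is a superkey.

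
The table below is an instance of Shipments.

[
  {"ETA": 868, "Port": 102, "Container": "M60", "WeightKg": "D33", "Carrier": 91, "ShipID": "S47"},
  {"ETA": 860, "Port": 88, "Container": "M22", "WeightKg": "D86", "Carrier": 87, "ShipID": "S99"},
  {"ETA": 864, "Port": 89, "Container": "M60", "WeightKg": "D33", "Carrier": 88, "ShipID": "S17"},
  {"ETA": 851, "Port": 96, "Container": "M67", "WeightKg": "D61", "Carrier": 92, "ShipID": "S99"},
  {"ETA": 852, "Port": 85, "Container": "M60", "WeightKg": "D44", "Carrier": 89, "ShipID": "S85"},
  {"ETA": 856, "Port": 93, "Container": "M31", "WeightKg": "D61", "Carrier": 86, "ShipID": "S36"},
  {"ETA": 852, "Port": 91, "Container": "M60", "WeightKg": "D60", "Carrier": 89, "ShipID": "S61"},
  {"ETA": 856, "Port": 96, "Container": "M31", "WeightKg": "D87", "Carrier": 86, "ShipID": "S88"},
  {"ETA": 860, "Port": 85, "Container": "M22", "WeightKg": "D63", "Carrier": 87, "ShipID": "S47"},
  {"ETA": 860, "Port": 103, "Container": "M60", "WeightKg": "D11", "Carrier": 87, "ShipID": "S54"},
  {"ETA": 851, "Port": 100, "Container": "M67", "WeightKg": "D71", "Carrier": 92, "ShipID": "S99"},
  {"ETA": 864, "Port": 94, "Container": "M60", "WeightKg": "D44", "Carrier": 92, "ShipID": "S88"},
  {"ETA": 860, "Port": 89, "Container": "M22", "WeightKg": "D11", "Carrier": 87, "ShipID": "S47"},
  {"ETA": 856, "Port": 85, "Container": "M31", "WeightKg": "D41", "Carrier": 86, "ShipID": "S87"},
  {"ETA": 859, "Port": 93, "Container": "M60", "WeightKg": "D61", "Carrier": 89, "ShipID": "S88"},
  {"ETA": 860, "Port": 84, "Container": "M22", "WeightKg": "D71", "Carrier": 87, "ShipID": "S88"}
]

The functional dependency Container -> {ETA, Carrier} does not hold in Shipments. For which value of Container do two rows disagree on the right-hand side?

Container=M60: 7 rows → {ETA,Carrier} takes values {(868, 91), (864, 88), (852, 89), (860, 87), (864, 92), (859, 89)} — violation
Container=M22: 4 rows → {ETA,Carrier} = (860, 87), (860, 87), (860, 87), (860, 87) ✓
Container=M67: 2 rows → {ETA,Carrier} = (851, 92), (851, 92) ✓
Container=M31: 3 rows → {ETA,Carrier} = (856, 86), (856, 86), (856, 86) ✓
The only Container value with inconsistent RHS is Container=M60.

M60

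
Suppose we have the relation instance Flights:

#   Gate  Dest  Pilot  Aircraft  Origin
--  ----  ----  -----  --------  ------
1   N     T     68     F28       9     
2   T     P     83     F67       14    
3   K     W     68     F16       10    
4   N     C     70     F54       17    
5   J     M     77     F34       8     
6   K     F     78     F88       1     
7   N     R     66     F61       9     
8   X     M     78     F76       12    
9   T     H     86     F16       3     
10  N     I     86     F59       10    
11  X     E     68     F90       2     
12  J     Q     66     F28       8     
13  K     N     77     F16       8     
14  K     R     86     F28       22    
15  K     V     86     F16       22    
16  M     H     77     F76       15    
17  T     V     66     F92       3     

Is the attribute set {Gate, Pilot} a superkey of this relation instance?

No

Rows 14 and 15 have the same {Gate, Pilot} value (Gate=K, Pilot=86) but are distinct tuples, so {Gate, Pilot} does not determine every attribute — not a superkey.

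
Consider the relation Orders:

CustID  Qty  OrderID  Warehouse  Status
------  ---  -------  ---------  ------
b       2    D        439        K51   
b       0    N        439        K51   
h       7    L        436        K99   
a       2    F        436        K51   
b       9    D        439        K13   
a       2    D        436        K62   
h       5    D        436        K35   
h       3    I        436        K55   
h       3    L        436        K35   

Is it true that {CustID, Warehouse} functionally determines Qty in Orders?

(CustID=b, Warehouse=439): 3 rows → Qty takes values {2, 0, 9} — violation
(CustID=h, Warehouse=436): 4 rows → Qty takes values {7, 5, 3} — violation
(CustID=a, Warehouse=436): 2 rows → Qty = 2, 2 ✓
Two rows agree on {CustID, Warehouse} but differ on Qty, so {CustID, Warehouse} → Qty does not hold.

No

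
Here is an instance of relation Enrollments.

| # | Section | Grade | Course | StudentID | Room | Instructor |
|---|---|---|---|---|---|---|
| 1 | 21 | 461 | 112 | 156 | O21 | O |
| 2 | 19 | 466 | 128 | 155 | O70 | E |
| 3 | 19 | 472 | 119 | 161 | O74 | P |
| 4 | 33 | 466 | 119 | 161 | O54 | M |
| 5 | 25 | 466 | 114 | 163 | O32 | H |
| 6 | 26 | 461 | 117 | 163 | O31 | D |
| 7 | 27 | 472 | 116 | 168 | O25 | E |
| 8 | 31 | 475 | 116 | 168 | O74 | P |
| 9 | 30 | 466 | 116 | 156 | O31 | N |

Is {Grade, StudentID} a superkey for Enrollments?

All 9 rows have distinct {Grade, StudentID} values, so {Grade, StudentID} → (all attributes) holds and {Grade, StudentID} is a superkey.

Yes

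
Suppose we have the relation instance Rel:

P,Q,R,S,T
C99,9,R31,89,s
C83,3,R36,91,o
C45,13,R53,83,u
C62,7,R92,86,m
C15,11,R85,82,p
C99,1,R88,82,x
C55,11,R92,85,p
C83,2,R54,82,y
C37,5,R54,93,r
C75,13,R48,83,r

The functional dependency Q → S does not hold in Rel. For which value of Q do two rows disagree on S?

11

Q=9: 1 row → S = 89 ✓
Q=3: 1 row → S = 91 ✓
Q=13: 2 rows → S = 83, 83 ✓
Q=7: 1 row → S = 86 ✓
Q=11: 2 rows → S takes values {82, 85} — violation
Q=1: 1 row → S = 82 ✓
Q=2: 1 row → S = 82 ✓
Q=5: 1 row → S = 93 ✓
The only Q value with inconsistent S is Q=11.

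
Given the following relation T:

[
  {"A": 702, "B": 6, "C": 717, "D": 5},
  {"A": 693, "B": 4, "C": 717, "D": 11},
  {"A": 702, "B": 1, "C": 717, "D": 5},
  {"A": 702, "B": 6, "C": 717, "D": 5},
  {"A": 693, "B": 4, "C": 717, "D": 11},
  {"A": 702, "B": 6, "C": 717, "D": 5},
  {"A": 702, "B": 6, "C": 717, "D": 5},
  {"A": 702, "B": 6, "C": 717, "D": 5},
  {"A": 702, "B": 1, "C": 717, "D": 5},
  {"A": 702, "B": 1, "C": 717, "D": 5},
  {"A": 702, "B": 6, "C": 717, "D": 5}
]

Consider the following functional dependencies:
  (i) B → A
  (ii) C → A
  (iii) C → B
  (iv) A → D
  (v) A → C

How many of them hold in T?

(i) B → A: every LHS value maps to a single RHS value — holds.
(ii) C → A: C=717: 11 rows → A takes values {702, 693} — violation — fails.
(iii) C → B: C=717: 11 rows → B takes values {6, 4, 1} — violation — fails.
(iv) A → D: every LHS value maps to a single RHS value — holds.
(v) A → C: every LHS value maps to a single RHS value — holds.
3 of the 5 dependencies hold.

3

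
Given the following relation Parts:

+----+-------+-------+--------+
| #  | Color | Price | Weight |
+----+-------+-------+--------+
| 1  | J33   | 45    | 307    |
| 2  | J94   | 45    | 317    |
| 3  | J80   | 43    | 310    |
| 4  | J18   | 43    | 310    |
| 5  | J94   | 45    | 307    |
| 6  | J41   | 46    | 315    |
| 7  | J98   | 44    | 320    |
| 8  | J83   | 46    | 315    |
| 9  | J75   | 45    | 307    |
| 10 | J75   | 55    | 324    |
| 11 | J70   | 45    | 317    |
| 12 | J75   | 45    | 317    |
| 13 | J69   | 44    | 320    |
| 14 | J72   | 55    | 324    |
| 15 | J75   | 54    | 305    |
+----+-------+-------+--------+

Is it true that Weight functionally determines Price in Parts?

Weight=307: rows 1, 5, 9 → Price = 45, 45, 45 ✓
Weight=317: rows 2, 11, 12 → Price = 45, 45, 45 ✓
Weight=310: rows 3, 4 → Price = 43, 43 ✓
Weight=315: rows 6, 8 → Price = 46, 46 ✓
Weight=320: rows 7, 13 → Price = 44, 44 ✓
Weight=324: rows 10, 14 → Price = 55, 55 ✓
Weight=305: row 15 → Price = 54 ✓
Every Weight value is associated with a single Price value, so Weight → Price holds.

Yes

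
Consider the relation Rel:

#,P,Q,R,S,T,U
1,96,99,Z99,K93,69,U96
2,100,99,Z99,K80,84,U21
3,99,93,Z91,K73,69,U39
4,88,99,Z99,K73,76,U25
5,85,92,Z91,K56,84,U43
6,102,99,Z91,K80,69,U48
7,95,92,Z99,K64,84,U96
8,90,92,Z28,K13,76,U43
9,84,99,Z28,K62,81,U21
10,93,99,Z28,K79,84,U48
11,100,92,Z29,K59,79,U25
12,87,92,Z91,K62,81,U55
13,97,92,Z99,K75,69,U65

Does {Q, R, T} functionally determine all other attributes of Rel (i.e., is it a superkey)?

Yes

All 13 rows have distinct {Q, R, T} values, so {Q, R, T} → (all attributes) holds and {Q, R, T} is a superkey.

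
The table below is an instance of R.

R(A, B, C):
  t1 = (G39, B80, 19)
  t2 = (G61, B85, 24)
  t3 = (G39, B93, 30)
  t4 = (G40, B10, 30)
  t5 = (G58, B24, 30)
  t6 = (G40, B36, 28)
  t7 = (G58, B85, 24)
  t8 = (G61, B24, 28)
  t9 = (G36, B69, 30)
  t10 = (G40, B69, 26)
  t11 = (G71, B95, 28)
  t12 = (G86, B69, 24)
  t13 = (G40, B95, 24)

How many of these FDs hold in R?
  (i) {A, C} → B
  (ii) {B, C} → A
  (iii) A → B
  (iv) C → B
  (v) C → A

(i) {A, C} → B: every LHS value maps to a single RHS value — holds.
(ii) {B, C} → A: (B=B85, C=24): rows 2, 7 → A takes values {G61, G58} — violation — fails.
(iii) A → B: A=G39: rows 1, 3 → B takes values {B80, B93} — violation; A=G61: rows 2, 8 → B takes values {B85, B24} — violation; A=G40: rows 4, 6, 10, 13 → B takes values {B10, B36, B69, B95} — violation; A=G58: rows 5, 7 → B takes values {B24, B85} — violation — fails.
(iv) C → B: C=24: rows 2, 7, 12, 13 → B takes values {B85, B69, B95} — violation; C=30: rows 3, 4, 5, 9 → B takes values {B93, B10, B24, B69} — violation; C=28: rows 6, 8, 11 → B takes values {B36, B24, B95} — violation — fails.
(v) C → A: C=24: rows 2, 7, 12, 13 → A takes values {G61, G58, G86, G40} — violation; C=30: rows 3, 4, 5, 9 → A takes values {G39, G40, G58, G36} — violation; C=28: rows 6, 8, 11 → A takes values {G40, G61, G71} — violation — fails.
1 of the 5 dependencies holds.

1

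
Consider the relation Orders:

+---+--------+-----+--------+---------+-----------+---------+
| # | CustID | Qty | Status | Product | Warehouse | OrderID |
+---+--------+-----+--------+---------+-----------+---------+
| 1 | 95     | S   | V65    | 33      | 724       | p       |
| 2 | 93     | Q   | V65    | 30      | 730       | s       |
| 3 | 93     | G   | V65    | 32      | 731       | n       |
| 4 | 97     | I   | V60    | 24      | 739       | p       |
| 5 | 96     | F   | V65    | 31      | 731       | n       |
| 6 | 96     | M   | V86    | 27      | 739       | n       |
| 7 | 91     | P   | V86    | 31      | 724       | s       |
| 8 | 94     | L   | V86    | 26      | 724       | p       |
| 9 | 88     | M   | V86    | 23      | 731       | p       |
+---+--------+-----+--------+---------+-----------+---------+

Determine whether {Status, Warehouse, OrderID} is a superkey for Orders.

Rows 3 and 5 have the same {Status, Warehouse, OrderID} value (Status=V65, Warehouse=731, OrderID=n) but are distinct tuples, so {Status, Warehouse, OrderID} does not determine every attribute — not a superkey.

No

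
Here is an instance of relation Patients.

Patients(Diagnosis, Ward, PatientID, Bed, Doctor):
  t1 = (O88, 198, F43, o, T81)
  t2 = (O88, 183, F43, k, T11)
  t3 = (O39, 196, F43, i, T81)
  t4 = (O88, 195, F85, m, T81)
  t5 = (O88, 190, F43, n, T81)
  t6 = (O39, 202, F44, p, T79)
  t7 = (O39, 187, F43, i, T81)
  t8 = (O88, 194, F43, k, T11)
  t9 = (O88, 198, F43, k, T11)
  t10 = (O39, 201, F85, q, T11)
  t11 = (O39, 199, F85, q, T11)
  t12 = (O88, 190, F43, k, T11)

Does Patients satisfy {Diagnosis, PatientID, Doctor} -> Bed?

(Diagnosis=O88, PatientID=F43, Doctor=T81): rows 1, 5 → Bed takes values {o, n} — violation
(Diagnosis=O88, PatientID=F43, Doctor=T11): rows 2, 8, 9, 12 → Bed = k, k, k, k ✓
(Diagnosis=O39, PatientID=F43, Doctor=T81): rows 3, 7 → Bed = i, i ✓
(Diagnosis=O88, PatientID=F85, Doctor=T81): row 4 → Bed = m ✓
(Diagnosis=O39, PatientID=F44, Doctor=T79): row 6 → Bed = p ✓
(Diagnosis=O39, PatientID=F85, Doctor=T11): rows 10, 11 → Bed = q, q ✓
Two rows agree on {Diagnosis, PatientID, Doctor} but differ on Bed, so {Diagnosis, PatientID, Doctor} -> Bed does not hold.

No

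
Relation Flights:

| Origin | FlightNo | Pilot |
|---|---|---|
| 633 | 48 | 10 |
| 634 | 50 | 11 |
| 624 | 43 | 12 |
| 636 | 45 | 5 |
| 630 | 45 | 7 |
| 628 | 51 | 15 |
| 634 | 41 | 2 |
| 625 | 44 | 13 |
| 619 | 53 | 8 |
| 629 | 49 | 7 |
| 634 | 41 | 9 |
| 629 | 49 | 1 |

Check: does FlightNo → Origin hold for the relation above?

No

FlightNo=48: 1 row → Origin = 633 ✓
FlightNo=50: 1 row → Origin = 634 ✓
FlightNo=43: 1 row → Origin = 624 ✓
FlightNo=45: 2 rows → Origin takes values {636, 630} — violation
FlightNo=51: 1 row → Origin = 628 ✓
FlightNo=41: 2 rows → Origin = 634, 634 ✓
FlightNo=44: 1 row → Origin = 625 ✓
FlightNo=53: 1 row → Origin = 619 ✓
FlightNo=49: 2 rows → Origin = 629, 629 ✓
Two rows agree on FlightNo but differ on Origin, so FlightNo → Origin does not hold.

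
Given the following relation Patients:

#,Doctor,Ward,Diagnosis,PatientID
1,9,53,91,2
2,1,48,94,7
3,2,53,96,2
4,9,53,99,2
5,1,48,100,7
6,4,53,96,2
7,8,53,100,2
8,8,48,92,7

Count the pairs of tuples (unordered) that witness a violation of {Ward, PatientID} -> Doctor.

(Ward=53, PatientID=2): violating pairs (1,3), (1,6), (1,7), (3,4), (3,6), (3,7), (4,6), (4,7), (6,7) — 9 pairs.
(Ward=48, PatientID=7): violating pairs (2,8), (5,8) — 2 pairs.

11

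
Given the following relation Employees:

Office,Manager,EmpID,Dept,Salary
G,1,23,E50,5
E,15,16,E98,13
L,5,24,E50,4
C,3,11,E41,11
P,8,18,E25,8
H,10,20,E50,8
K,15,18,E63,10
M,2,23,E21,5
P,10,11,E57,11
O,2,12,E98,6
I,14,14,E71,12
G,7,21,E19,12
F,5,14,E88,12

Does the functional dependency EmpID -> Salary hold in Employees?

No

EmpID=23: 2 rows → Salary = 5, 5 ✓
EmpID=16: 1 row → Salary = 13 ✓
EmpID=24: 1 row → Salary = 4 ✓
EmpID=11: 2 rows → Salary = 11, 11 ✓
EmpID=18: 2 rows → Salary takes values {8, 10} — violation
EmpID=20: 1 row → Salary = 8 ✓
EmpID=12: 1 row → Salary = 6 ✓
EmpID=14: 2 rows → Salary = 12, 12 ✓
EmpID=21: 1 row → Salary = 12 ✓
Two rows agree on EmpID but differ on Salary, so EmpID -> Salary does not hold.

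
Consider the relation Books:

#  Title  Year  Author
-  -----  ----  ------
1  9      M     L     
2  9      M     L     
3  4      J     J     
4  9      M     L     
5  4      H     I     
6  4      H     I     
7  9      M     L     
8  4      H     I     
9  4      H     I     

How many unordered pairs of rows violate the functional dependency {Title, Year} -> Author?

0

(Title=9, Year=M): all 4 rows agree on Author — 0 pairs.
(Title=4, Year=H): all 4 rows agree on Author — 0 pairs.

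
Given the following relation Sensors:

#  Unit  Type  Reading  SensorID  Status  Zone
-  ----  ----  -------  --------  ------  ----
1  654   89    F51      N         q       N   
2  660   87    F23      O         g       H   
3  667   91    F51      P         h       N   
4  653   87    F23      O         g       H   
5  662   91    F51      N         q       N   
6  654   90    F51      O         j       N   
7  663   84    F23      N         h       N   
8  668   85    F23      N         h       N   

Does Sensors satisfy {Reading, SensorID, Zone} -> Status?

Yes

(Reading=F51, SensorID=N, Zone=N): rows 1, 5 → Status = q, q ✓
(Reading=F23, SensorID=O, Zone=H): rows 2, 4 → Status = g, g ✓
(Reading=F51, SensorID=P, Zone=N): row 3 → Status = h ✓
(Reading=F51, SensorID=O, Zone=N): row 6 → Status = j ✓
(Reading=F23, SensorID=N, Zone=N): rows 7, 8 → Status = h, h ✓
Every {Reading, SensorID, Zone} value is associated with a single Status value, so {Reading, SensorID, Zone} -> Status holds.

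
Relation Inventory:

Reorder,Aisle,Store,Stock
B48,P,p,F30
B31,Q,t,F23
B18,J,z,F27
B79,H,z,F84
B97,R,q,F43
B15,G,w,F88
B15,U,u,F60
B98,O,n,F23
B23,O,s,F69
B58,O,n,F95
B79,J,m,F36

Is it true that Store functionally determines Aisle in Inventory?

Store=p: 1 row → Aisle = P ✓
Store=t: 1 row → Aisle = Q ✓
Store=z: 2 rows → Aisle takes values {J, H} — violation
Store=q: 1 row → Aisle = R ✓
Store=w: 1 row → Aisle = G ✓
Store=u: 1 row → Aisle = U ✓
Store=n: 2 rows → Aisle = O, O ✓
Store=s: 1 row → Aisle = O ✓
Store=m: 1 row → Aisle = J ✓
Two rows agree on Store but differ on Aisle, so Store → Aisle does not hold.

No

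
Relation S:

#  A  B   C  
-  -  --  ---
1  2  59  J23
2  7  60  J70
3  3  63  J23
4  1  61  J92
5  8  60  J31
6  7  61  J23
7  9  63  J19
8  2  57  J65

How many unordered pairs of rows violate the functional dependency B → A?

B=60: violating pairs (2,5) — 1 pair.
B=63: violating pairs (3,7) — 1 pair.
B=61: violating pairs (4,6) — 1 pair.

3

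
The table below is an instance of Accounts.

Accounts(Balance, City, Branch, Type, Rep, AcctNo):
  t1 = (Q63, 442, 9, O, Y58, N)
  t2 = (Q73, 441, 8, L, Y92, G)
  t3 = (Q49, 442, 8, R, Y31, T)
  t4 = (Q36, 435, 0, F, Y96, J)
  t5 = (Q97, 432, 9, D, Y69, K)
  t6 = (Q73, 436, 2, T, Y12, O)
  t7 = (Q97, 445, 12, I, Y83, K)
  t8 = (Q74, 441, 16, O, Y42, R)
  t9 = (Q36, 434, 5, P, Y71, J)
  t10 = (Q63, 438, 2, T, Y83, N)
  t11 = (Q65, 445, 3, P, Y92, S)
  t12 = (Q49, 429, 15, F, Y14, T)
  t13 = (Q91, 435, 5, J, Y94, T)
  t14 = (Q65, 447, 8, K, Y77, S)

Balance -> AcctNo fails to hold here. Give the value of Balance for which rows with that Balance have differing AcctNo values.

Q73

Balance=Q63: rows 1, 10 → AcctNo = N, N ✓
Balance=Q73: rows 2, 6 → AcctNo takes values {G, O} — violation
Balance=Q49: rows 3, 12 → AcctNo = T, T ✓
Balance=Q36: rows 4, 9 → AcctNo = J, J ✓
Balance=Q97: rows 5, 7 → AcctNo = K, K ✓
Balance=Q74: row 8 → AcctNo = R ✓
Balance=Q65: rows 11, 14 → AcctNo = S, S ✓
Balance=Q91: row 13 → AcctNo = T ✓
The only Balance value with inconsistent AcctNo is Balance=Q73.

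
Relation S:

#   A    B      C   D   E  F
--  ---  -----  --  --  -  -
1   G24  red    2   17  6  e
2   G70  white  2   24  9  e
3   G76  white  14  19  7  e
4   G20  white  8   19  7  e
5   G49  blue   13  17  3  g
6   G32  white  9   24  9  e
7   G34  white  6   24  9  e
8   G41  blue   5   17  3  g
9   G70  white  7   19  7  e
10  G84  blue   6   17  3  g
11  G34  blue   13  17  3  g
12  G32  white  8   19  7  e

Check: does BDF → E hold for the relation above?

Yes

(B=red, D=17, F=e): row 1 → E = 6 ✓
(B=white, D=24, F=e): rows 2, 6, 7 → E = 9, 9, 9 ✓
(B=white, D=19, F=e): rows 3, 4, 9, 12 → E = 7, 7, 7, 7 ✓
(B=blue, D=17, F=g): rows 5, 8, 10, 11 → E = 3, 3, 3, 3 ✓
Every BDF value is associated with a single E value, so BDF → E holds.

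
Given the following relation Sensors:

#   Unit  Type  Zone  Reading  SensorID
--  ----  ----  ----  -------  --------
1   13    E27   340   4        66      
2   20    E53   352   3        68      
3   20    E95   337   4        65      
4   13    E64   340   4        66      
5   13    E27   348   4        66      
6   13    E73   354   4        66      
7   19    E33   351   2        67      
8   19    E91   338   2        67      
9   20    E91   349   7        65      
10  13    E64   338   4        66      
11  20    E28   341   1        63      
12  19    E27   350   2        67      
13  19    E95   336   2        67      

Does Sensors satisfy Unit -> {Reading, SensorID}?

Unit=13: rows 1, 4, 5, 6, 10 → {Reading,SensorID} = (4, 66), (4, 66), (4, 66), (4, 66), (4, 66) ✓
Unit=20: rows 2, 3, 9, 11 → {Reading,SensorID} takes values {(3, 68), (4, 65), (7, 65), (1, 63)} — violation
Unit=19: rows 7, 8, 12, 13 → {Reading,SensorID} = (2, 67), (2, 67), (2, 67), (2, 67) ✓
Two rows agree on Unit but differ on {Reading, SensorID}, so Unit -> {Reading, SensorID} does not hold.

No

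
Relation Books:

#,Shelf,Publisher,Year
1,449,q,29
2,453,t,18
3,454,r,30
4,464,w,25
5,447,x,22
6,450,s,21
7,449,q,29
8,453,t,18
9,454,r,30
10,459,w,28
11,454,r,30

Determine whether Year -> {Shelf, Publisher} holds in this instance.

Yes

Year=29: rows 1, 7 → {Shelf,Publisher} = (449, q), (449, q) ✓
Year=18: rows 2, 8 → {Shelf,Publisher} = (453, t), (453, t) ✓
Year=30: rows 3, 9, 11 → {Shelf,Publisher} = (454, r), (454, r), (454, r) ✓
Year=25: row 4 → {Shelf,Publisher} = (464, w) ✓
Year=22: row 5 → {Shelf,Publisher} = (447, x) ✓
Year=21: row 6 → {Shelf,Publisher} = (450, s) ✓
Year=28: row 10 → {Shelf,Publisher} = (459, w) ✓
Every Year value is associated with a single {Shelf, Publisher} value, so Year -> {Shelf, Publisher} holds.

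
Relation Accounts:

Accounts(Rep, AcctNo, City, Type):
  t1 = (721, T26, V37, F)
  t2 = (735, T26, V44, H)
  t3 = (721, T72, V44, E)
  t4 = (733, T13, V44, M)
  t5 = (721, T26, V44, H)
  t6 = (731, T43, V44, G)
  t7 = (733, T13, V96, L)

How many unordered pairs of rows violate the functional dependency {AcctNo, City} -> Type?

0

(AcctNo=T26, City=V44): all 2 rows agree on Type — 0 pairs.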